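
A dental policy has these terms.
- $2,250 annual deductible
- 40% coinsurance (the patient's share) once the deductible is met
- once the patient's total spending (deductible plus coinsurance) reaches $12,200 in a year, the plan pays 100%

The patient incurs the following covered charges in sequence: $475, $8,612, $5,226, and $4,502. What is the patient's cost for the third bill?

$2,090.40

Claim 1 — $475: fully absorbed by the deductible. Cost to patient: $475. OOP to date $475.
Claim 2 — $8,612: $1,775 finishes the deductible; $6,837 goes to coinsurance; 40% of $6,837 = $2,734.80. Cost to patient: $4,509.80. OOP to date $4,984.80.
Claim 3 — $5,226: 40% coinsurance on $5,226 = $2,090.40. Cost to patient: $2,090.40. OOP to date $7,075.20.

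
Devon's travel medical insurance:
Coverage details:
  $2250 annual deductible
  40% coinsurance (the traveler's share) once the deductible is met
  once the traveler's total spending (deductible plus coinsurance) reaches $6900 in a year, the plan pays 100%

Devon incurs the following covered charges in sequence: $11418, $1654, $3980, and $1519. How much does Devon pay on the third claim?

$321.20

Bill 1, $11418: $2250 to deductible, leaving $9168; traveler's 40% is $3667.20. Traveler owes $5917.20 (running OOP $5917.20).
Bill 2, $1654: deductible met; 40% of $1654 = $661.60. Traveler pays $661.60; OOP now $6578.80.
Bill 3, $3980: deductible already satisfied, so traveler's share is 40% × $3980 = $1592. Adding that to $6578.80 gives $8170.80, past the $6900 cap; traveler pays only $6900 − $6578.80 = $321.20.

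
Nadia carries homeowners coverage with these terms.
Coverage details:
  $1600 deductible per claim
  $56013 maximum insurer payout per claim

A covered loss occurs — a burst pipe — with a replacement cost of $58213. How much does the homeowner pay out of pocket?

Less the $1600 deductible: $58213 − $1600 = $56613.
Since $56613 > $56013, the payout is capped at $56013.
Homeowner's share is the uncovered remainder: $58213 − $56013 = $2200.

$2200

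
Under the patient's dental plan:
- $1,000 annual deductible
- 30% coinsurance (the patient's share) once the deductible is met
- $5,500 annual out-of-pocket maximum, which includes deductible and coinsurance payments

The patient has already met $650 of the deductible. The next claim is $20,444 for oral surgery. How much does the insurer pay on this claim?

$650 of the $1,000 deductible is already met, leaving $350.
That leaves $20,444 − $350 = $20,094 for coinsurance.
Patient's 30% share of $20,094 is $6,028.20.
So the patient owes $350 + $6,028.20 = $6,378.20 before any cap.
That would bring total out-of-pocket to $7,028.20, past the $5,500 cap. The patient is capped at $5,500 − $650 = $4,850 on this claim.
The insurer covers the remainder: $20,444 − $4,850 = $15,594.

$15,594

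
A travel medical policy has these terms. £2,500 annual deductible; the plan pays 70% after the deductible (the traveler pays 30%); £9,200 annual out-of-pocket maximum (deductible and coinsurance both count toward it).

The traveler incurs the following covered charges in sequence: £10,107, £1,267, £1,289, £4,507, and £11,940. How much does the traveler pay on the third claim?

Claim 1 — £10,107: £2,500 to deductible, leaving £7,607; coinsurance £7,607 × 30% = £2,282.10. Traveler pays £4,782.10; OOP now £4,782.10.
Claim 2 — £1,267: deductible met; 30% of £1,267 = £380.10. Cost to traveler: £380.10. OOP to date £5,162.20.
Claim 3 — £1,289: 30% coinsurance on £1,289 = £386.70. Traveler pays £386.70; OOP now £5,548.90.

£386.70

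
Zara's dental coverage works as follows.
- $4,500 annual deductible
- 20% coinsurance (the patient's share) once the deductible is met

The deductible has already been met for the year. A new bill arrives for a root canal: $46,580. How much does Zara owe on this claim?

$9,316

The deductible is already satisfied, so the full bill goes to coinsurance.
Coinsurance: $46,580 × 20% = $9,316.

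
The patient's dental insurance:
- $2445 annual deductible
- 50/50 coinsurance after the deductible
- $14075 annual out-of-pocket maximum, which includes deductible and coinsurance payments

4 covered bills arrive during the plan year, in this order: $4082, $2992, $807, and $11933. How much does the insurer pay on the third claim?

Bill 1, $4082: $2445 to deductible, leaving $1637; patient's 50% is $818.50. Patient pays $3263.50; OOP now $3263.50. Insurer: $4082 − $3263.50 = $818.50.
Bill 2, $2992: deductible already satisfied, so patient's share is 50% × $2992 = $1496. Patient owes $1496 (running OOP $4759.50). Insurer: $2992 − $1496 = $1496.
Bill 3, $807: deductible already satisfied, so patient's share is 50% × $807 = $403.50. Patient owes $403.50 (running OOP $5163). Insurer: $807 − $403.50 = $403.50.

$403.50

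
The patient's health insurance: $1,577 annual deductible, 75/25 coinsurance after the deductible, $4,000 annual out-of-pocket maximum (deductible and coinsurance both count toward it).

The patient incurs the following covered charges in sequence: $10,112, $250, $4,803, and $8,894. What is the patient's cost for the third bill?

$226.75

Claim 1 ($10,112): deductible takes $1,577, $8,535 remains; patient's 25% is $2,133.75. Patient owes $3,710.75 (running OOP $3,710.75).
Claim 2 ($250): deductible met; 25% of $250 = $62.50. Patient pays $62.50; OOP now $3,773.25.
Claim 3 ($4,803): deductible already satisfied, so patient's share is 25% × $4,803 = $1,200.75. Adding that to $3,773.25 gives $4,974, past the $4,000 cap; patient pays only $4,000 − $3,773.25 = $226.75.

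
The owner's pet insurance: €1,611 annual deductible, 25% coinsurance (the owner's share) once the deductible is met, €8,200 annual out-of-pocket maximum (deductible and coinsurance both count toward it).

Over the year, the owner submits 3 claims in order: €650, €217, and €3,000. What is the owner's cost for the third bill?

€1,308

#1 (€650): fully absorbed by the deductible. Owner pays €650; OOP now €650.
#2 (€217): all of it applies to the deductible. Owner owes €217 (running OOP €867).
#3 (€3,000): €744 to deductible, leaving €2,256; 25% of €2,256 = €564. Cost to owner: €1,308. OOP to date €2,175.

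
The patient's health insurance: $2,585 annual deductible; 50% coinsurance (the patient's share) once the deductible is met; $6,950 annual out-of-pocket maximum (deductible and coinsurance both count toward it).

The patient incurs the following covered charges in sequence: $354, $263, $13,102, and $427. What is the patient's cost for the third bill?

Bill 1, $354: entire amount goes to the deductible. Patient owes $354 (running OOP $354).
Bill 2, $263: all of it applies to the deductible. Patient owes $263 (running OOP $617).
Bill 3, $13,102: $1,968 finishes the deductible; $11,134 goes to coinsurance; coinsurance $11,134 × 50% = $5,567. Deductible plus coinsurance: $1,968 + $5,567 = $7,535. That would push OOP to $8,152, over the $6,950 cap, so patient pays $6,950 − $617 = $6,333.

$6,333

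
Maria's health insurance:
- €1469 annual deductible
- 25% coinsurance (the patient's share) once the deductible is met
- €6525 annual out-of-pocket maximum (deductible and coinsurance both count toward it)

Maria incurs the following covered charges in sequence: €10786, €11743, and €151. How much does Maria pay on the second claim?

€2726.75

Bill 1, €10786: €1469 to deductible, leaving €9317; 25% of €9317 = €2329.25. Cost to patient: €3798.25. OOP to date €3798.25.
Bill 2, €11743: deductible met; 25% of €11743 = €2935.75. That would push OOP to €6734, over the €6525 cap, so patient pays €6525 − €3798.25 = €2726.75.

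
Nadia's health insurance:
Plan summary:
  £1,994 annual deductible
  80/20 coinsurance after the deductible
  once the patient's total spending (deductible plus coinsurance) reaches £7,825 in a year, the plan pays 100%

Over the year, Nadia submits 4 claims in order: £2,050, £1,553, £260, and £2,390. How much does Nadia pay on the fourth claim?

£478

Bill 1, £2,050: deductible takes £1,994, £56 remains; 20% of £56 = £11.20. Patient pays £2,005.20; OOP now £2,005.20.
Bill 2, £1,553: deductible already satisfied, so patient's share is 20% × £1,553 = £310.60. Patient pays £310.60; OOP now £2,315.80.
Bill 3, £260: deductible met; 20% of £260 = £52. Patient pays £52; OOP now £2,367.80.
Bill 4, £2,390: 20% coinsurance on £2,390 = £478. Patient pays £478; OOP now £2,845.80.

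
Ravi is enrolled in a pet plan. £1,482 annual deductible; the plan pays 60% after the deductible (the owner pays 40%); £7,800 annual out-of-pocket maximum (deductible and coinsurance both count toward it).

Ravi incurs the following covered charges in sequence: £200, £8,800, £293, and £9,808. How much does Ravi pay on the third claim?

#1 (£200): fully absorbed by the deductible. Owner pays £200; OOP now £200.
#2 (£8,800): £1,282 to deductible, leaving £7,518; coinsurance £7,518 × 40% = £3,007.20. Owner owes £4,289.20 (running OOP £4,489.20).
#3 (£293): 40% coinsurance on £293 = £117.20. Owner pays £117.20; OOP now £4,606.40.

£117.20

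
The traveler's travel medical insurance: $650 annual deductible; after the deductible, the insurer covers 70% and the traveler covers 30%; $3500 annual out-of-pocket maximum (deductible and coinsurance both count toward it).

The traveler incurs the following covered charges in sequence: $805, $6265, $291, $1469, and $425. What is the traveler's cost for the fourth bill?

$440.70

#1 ($805): $650 finishes the deductible; $155 goes to coinsurance; traveler's 30% is $46.50. Cost to traveler: $696.50. OOP to date $696.50.
#2 ($6265): 30% coinsurance on $6265 = $1879.50. Cost to traveler: $1879.50. OOP to date $2576.
#3 ($291): 30% coinsurance on $291 = $87.30. Cost to traveler: $87.30. OOP to date $2663.30.
#4 ($1469): 30% coinsurance on $1469 = $440.70. Traveler pays $440.70; OOP now $3104.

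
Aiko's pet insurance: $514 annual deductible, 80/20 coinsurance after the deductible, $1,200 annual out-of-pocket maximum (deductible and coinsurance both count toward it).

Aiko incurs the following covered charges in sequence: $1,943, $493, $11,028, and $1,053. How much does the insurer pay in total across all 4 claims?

Bill 1, $1,943: deductible takes $514, $1,429 remains; owner's 20% is $285.80. Owner pays $799.80; OOP now $799.80. Plan pays $1,943 − $799.80 = $1,143.20.
Bill 2, $493: 20% coinsurance on $493 = $98.60. Owner pays $98.60; OOP now $898.40. Plan pays $493 − $98.60 = $394.40.
Bill 3, $11,028: 20% coinsurance on $11,028 = $2,205.60. OOP would hit $3,104 > $1,200, so the cap limits the owner to $1,200 − $898.40 = $301.60. Insurer: $11,028 − $301.60 = $10,726.40.
Bill 4, $1,053: 20% coinsurance on $1,053 = $210.60. That would push OOP to $1,410.60, over the $1,200 cap, so owner pays $1,200 − $1,200 = $0. Plan pays $1,053 − $0 = $1,053.
Insurer total = bills − owner's total = $14,517 − $1,200 = $13,317.

$13,317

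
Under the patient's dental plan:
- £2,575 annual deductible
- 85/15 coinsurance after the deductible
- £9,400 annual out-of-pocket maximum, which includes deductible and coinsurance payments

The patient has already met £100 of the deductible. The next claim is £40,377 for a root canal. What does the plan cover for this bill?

Remaining deductible: £2,575 − £100 = £2,475.
After the £2,475 deductible portion, £40,377 − £2,475 = £37,902 is subject to coinsurance.
15% of £37,902 = £5,685.30 falls to the patient.
Patient responsibility before any cap: £2,475 + £5,685.30 = £8,160.30.
Year-to-date out-of-pocket becomes £100 + £8,160.30 = £8,260.30, still under the £9,400 maximum, so no cap applies.
The insurer covers the remainder: £40,377 − £8,160.30 = £32,216.70.

£32,216.70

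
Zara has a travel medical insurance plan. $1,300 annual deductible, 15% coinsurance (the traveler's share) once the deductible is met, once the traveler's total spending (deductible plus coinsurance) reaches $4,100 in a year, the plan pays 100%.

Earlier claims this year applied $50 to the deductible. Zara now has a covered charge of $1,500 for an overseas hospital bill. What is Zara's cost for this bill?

Remaining deductible: $1,300 − $50 = $1,250.
After the $1,250 deductible portion, $1,500 − $1,250 = $250 is subject to coinsurance.
15% of $250 = $37.50 falls to the traveler.
So the traveler owes $1,250 + $37.50 = $1,287.50 before any cap.
Year-to-date out-of-pocket becomes $50 + $1,287.50 = $1,337.50, still under the $4,100 maximum, so no cap applies.

$1,287.50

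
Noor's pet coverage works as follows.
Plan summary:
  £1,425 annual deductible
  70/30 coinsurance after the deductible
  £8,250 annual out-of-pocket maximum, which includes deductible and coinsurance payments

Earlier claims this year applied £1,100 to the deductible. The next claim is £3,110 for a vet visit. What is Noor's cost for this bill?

£1,100 of the £1,425 deductible is already met, leaving £325.
That leaves £3,110 − £325 = £2,785 for coinsurance.
Coinsurance: £2,785 × 30% = £835.50.
Owner responsibility before any cap: £325 + £835.50 = £1,160.50.
Cumulative spending £1,100 + £1,160.50 = £2,260.50 stays under the £8,250 maximum.

£1,160.50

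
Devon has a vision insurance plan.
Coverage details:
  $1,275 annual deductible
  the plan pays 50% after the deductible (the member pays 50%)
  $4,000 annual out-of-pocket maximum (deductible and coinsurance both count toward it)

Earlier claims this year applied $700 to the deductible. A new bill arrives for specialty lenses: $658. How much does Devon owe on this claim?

$616.50

Deductible still to meet: $1,275 − $700 = $575.
That leaves $658 − $575 = $83 for coinsurance.
Coinsurance: $83 × 50% = $41.50.
So the member owes $575 + $41.50 = $616.50 before any cap.
Cumulative spending $700 + $616.50 = $1,316.50 stays under the $4,000 maximum.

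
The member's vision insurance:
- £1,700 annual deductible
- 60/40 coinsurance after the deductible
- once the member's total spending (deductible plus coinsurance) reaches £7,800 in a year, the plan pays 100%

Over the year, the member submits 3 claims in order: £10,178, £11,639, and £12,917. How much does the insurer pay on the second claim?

#1 (£10,178): £1,700 finishes the deductible; £8,478 goes to coinsurance; coinsurance £8,478 × 40% = £3,391.20. Cost to member: £5,091.20. OOP to date £5,091.20. Plan pays £10,178 − £5,091.20 = £5,086.80.
#2 (£11,639): deductible already satisfied, so member's share is 40% × £11,639 = £4,655.60. Adding that to £5,091.20 gives £9,746.80, past the £7,800 cap; member pays only £7,800 − £5,091.20 = £2,708.80. Plan pays £11,639 − £2,708.80 = £8,930.20.

£8,930.20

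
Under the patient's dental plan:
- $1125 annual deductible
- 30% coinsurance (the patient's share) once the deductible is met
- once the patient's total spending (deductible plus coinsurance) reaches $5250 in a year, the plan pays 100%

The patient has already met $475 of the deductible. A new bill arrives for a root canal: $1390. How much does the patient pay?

$475 of the $1125 deductible is already met, leaving $650.
The remaining $740 (= $1390 − $650) moves to coinsurance.
30% of $740 = $222 falls to the patient.
So the patient owes $650 + $222 = $872 before any cap.
Year-to-date out-of-pocket becomes $475 + $872 = $1347, still under the $5250 maximum, so no cap applies.

$872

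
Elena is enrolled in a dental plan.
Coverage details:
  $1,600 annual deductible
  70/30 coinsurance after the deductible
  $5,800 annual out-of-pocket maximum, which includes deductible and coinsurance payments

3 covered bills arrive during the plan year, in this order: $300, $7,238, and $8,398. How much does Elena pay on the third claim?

Claim 1 ($300): all of it applies to the deductible. Patient pays $300; OOP now $300.
Claim 2 ($7,238): $1,300 finishes the deductible; $5,938 goes to coinsurance; 30% of $5,938 = $1,781.40. Cost to patient: $3,081.40. OOP to date $3,381.40.
Claim 3 ($8,398): 30% coinsurance on $8,398 = $2,519.40. OOP would hit $5,900.80 > $5,800, so the cap limits the patient to $5,800 − $3,381.40 = $2,418.60.

$2,418.60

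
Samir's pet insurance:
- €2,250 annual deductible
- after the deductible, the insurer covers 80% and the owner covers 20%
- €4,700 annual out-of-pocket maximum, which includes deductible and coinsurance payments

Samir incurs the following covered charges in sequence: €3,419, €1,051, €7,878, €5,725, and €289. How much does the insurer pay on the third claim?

Claim 1 (€3,419): €2,250 to deductible, leaving €1,169; 20% of €1,169 = €233.80. Owner owes €2,483.80 (running OOP €2,483.80). Insurer: €3,419 − €2,483.80 = €935.20.
Claim 2 (€1,051): deductible already satisfied, so owner's share is 20% × €1,051 = €210.20. Owner owes €210.20 (running OOP €2,694). Plan pays €1,051 − €210.20 = €840.80.
Claim 3 (€7,878): 20% coinsurance on €7,878 = €1,575.60. Owner pays €1,575.60; OOP now €4,269.60. Insurer: €7,878 − €1,575.60 = €6,302.40.

€6,302.40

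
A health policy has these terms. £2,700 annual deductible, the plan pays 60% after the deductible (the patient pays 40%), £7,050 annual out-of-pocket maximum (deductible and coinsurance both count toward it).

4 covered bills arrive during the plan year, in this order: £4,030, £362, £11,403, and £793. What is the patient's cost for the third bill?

Bill 1, £4,030: £2,700 finishes the deductible; £1,330 goes to coinsurance; patient's 40% is £532. Patient pays £3,232; OOP now £3,232.
Bill 2, £362: 40% coinsurance on £362 = £144.80. Patient pays £144.80; OOP now £3,376.80.
Bill 3, £11,403: deductible already satisfied, so patient's share is 40% × £11,403 = £4,561.20. That would push OOP to £7,938, over the £7,050 cap, so patient pays £7,050 − £3,376.80 = £3,673.20.

£3,673.20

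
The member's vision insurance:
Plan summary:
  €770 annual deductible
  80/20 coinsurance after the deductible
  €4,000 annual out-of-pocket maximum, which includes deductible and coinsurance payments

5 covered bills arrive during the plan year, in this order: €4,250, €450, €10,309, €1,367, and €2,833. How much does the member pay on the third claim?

#1 (€4,250): deductible takes €770, €3,480 remains; coinsurance €3,480 × 20% = €696. Cost to member: €1,466. OOP to date €1,466.
#2 (€450): deductible already satisfied, so member's share is 20% × €450 = €90. Cost to member: €90. OOP to date €1,556.
#3 (€10,309): deductible met; 20% of €10,309 = €2,061.80. Member pays €2,061.80; OOP now €3,617.80.

€2,061.80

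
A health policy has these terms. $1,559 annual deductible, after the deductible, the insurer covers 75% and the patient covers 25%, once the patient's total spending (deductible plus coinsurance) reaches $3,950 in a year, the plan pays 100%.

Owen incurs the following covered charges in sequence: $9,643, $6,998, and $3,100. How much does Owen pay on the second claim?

$370

Claim 1 ($9,643): deductible takes $1,559, $8,084 remains; patient's 25% is $2,021. Cost to patient: $3,580. OOP to date $3,580.
Claim 2 ($6,998): deductible met; 25% of $6,998 = $1,749.50. Adding that to $3,580 gives $5,329.50, past the $3,950 cap; patient pays only $3,950 − $3,580 = $370.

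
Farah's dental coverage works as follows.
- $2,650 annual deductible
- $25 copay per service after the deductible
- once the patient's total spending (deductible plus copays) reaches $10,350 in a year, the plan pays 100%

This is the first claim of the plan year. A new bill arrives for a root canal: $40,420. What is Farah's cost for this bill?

$2,675

Nothing has been paid toward the $2,650 deductible, so the first $2,650 of this charge is applied there.
That leaves $40,420 − $2,650 = $37,770 for the copay.
Copay on this service: $25.
So the patient owes $2,650 + $25 = $2,675 before any cap.
Cumulative spending $0 + $2,675 = $2,675 stays under the $10,350 maximum.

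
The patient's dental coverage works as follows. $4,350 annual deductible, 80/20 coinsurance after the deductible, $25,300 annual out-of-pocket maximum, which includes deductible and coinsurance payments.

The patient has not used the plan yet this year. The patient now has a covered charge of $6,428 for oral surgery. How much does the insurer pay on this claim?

Deductible not yet touched, so the first $4,350 of the bill goes to the deductible.
The remaining $2,078 (= $6,428 − $4,350) moves to coinsurance.
Coinsurance: $2,078 × 20% = $415.60.
That puts the patient's cost at $4,350 + $415.60 = $4,765.60 before any cap.
Cumulative spending $0 + $4,765.60 = $4,765.60 stays under the $25,300 maximum.
The plan picks up $6,428 − $4,765.60 = $1,662.40.

$1,662.40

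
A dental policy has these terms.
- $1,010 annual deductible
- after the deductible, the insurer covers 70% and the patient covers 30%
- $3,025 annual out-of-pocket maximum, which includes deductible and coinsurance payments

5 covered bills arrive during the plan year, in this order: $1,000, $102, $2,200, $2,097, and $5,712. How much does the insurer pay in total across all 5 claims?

#1 ($1,000): entire amount goes to the deductible. Patient owes $1,000 (running OOP $1,000). Insurer: $1,000 − $1,000 = $0.
#2 ($102): deductible takes $10, $92 remains; 30% of $92 = $27.60. Patient owes $37.60 (running OOP $1,037.60). Insurer: $102 − $37.60 = $64.40.
#3 ($2,200): deductible already satisfied, so patient's share is 30% × $2,200 = $660. Patient owes $660 (running OOP $1,697.60). Plan pays $2,200 − $660 = $1,540.
#4 ($2,097): deductible already satisfied, so patient's share is 30% × $2,097 = $629.10. Cost to patient: $629.10. OOP to date $2,326.70. Plan pays $2,097 − $629.10 = $1,467.90.
#5 ($5,712): 30% coinsurance on $5,712 = $1,713.60. Adding that to $2,326.70 gives $4,040.30, past the $3,025 cap; patient pays only $3,025 − $2,326.70 = $698.30. Plan pays $5,712 − $698.30 = $5,013.70.
Insurer total = bills − patient's total = $11,111 − $3,025 = $8,086.

$8,086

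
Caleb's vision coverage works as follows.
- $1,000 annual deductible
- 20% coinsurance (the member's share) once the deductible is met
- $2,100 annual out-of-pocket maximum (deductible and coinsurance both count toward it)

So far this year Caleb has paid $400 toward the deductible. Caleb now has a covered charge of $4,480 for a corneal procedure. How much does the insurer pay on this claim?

$3,104

$400 of the $1,000 deductible is already met, leaving $600.
That leaves $4,480 − $600 = $3,880 for coinsurance.
Member's 20% share of $3,880 is $776.
That puts the member's cost at $600 + $776 = $1,376 before any cap.
Cumulative spending $400 + $1,376 = $1,776 stays under the $2,100 maximum.
Insurer pays the balance: $4,480 − $1,376 = $3,104.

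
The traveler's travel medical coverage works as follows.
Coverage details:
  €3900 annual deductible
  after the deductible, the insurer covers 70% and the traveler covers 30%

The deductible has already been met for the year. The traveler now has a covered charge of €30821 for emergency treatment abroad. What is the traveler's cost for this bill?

€9246.30

The deductible is already satisfied, so the full bill goes to coinsurance.
Coinsurance: €30821 × 30% = €9246.30.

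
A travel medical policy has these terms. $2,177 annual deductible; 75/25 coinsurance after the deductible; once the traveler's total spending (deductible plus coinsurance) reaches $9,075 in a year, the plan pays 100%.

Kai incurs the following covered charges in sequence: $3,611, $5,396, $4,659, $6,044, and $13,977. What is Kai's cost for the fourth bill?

$1,511

#1 ($3,611): $2,177 finishes the deductible; $1,434 goes to coinsurance; 25% of $1,434 = $358.50. Traveler pays $2,535.50; OOP now $2,535.50.
#2 ($5,396): 25% coinsurance on $5,396 = $1,349. Traveler owes $1,349 (running OOP $3,884.50).
#3 ($4,659): 25% coinsurance on $4,659 = $1,164.75. Cost to traveler: $1,164.75. OOP to date $5,049.25.
#4 ($6,044): 25% coinsurance on $6,044 = $1,511. Cost to traveler: $1,511. OOP to date $6,560.25.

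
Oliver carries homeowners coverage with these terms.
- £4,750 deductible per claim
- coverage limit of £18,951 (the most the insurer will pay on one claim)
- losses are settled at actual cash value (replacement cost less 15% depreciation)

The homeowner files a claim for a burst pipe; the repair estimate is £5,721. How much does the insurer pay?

Depreciate 15%: the covered value is £5,721 × 0.85 = £4,862.85.
Less the £4,750 deductible: £4,862.85 − £4,750 = £112.85.
£112.85 is within the £18,951 limit, so the insurer pays £112.85.

£112.85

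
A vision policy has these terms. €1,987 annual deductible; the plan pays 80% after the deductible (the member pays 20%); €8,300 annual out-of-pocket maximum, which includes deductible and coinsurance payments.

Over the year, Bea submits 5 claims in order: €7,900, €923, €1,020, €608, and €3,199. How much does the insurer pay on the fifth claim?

Claim 1 (€7,900): €1,987 finishes the deductible; €5,913 goes to coinsurance; member's 20% is €1,182.60. Member pays €3,169.60; OOP now €3,169.60. Insurer: €7,900 − €3,169.60 = €4,730.40.
Claim 2 (€923): deductible already satisfied, so member's share is 20% × €923 = €184.60. Cost to member: €184.60. OOP to date €3,354.20. Plan pays €923 − €184.60 = €738.40.
Claim 3 (€1,020): deductible already satisfied, so member's share is 20% × €1,020 = €204. Cost to member: €204. OOP to date €3,558.20. Plan pays €1,020 − €204 = €816.
Claim 4 (€608): deductible already satisfied, so member's share is 20% × €608 = €121.60. Cost to member: €121.60. OOP to date €3,679.80. Insurer: €608 − €121.60 = €486.40.
Claim 5 (€3,199): 20% coinsurance on €3,199 = €639.80. Cost to member: €639.80. OOP to date €4,319.60. Plan pays €3,199 − €639.80 = €2,559.20.

€2,559.20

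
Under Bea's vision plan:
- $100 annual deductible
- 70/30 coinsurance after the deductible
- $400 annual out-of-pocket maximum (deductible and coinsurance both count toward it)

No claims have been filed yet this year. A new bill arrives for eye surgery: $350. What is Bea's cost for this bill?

Nothing has been paid toward the $100 deductible, so the first $100 of this charge is applied there.
After the $100 deductible portion, $350 − $100 = $250 is subject to coinsurance.
Coinsurance: $250 × 30% = $75.
So the member owes $100 + $75 = $175 before any cap.
Total out-of-pocket so far would be $0 + $175 = $175, below the $400 cap — no reduction.

$175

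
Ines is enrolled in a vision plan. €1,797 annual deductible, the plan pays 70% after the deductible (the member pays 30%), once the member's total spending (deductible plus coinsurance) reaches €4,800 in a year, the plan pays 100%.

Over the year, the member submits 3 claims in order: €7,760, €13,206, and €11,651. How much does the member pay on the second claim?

€1,214.10

Bill 1, €7,760: €1,797 to deductible, leaving €5,963; member's 30% is €1,788.90. Member owes €3,585.90 (running OOP €3,585.90).
Bill 2, €13,206: deductible met; 30% of €13,206 = €3,961.80. OOP would hit €7,547.70 > €4,800, so the cap limits the member to €4,800 − €3,585.90 = €1,214.10.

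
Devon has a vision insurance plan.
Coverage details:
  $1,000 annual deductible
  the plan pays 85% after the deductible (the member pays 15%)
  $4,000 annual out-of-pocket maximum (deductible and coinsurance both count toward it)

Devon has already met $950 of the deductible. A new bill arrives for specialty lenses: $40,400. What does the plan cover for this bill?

$37,350

Deductible still to meet: $1,000 − $950 = $50.
After the $50 deductible portion, $40,400 − $50 = $40,350 is subject to coinsurance.
Member's 15% share of $40,350 is $6,052.50.
That puts the member's cost at $50 + $6,052.50 = $6,102.50 before any cap.
Adding $6,102.50 to the $950 already spent would give $7,052.50, which exceeds the $4,000 cap; the member pays just $4,000 − $950 = $3,050.
The plan picks up $40,400 − $3,050 = $37,350.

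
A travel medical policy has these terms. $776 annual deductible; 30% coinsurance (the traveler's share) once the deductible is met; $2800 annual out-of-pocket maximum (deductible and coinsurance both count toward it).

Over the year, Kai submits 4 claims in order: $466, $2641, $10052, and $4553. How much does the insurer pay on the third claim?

Claim 1 — $466: all of it applies to the deductible. Traveler pays $466; OOP now $466. Insurer: $466 − $466 = $0.
Claim 2 — $2641: deductible takes $310, $2331 remains; coinsurance $2331 × 30% = $699.30. Traveler owes $1009.30 (running OOP $1475.30). Insurer: $2641 − $1009.30 = $1631.70.
Claim 3 — $10052: deductible met; 30% of $10052 = $3015.60. Adding that to $1475.30 gives $4490.90, past the $2800 cap; traveler pays only $2800 − $1475.30 = $1324.70. Insurer: $10052 − $1324.70 = $8727.30.

$8727.30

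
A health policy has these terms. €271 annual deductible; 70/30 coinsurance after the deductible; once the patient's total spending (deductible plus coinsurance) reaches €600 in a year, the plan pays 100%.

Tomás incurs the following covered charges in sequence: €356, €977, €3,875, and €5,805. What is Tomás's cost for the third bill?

€10.40

#1 (€356): €271 to deductible, leaving €85; coinsurance €85 × 30% = €25.50. Cost to patient: €296.50. OOP to date €296.50.
#2 (€977): deductible met; 30% of €977 = €293.10. Cost to patient: €293.10. OOP to date €589.60.
#3 (€3,875): deductible already satisfied, so patient's share is 30% × €3,875 = €1,162.50. That would push OOP to €1,752.10, over the €600 cap, so patient pays €600 − €589.60 = €10.40.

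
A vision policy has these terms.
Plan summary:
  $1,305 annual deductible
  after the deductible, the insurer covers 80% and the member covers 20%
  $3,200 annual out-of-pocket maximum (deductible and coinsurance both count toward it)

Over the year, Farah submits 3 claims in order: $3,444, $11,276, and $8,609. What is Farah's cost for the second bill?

$1,467.20

Bill 1, $3,444: $1,305 to deductible, leaving $2,139; 20% of $2,139 = $427.80. Member pays $1,732.80; OOP now $1,732.80.
Bill 2, $11,276: deductible already satisfied, so member's share is 20% × $11,276 = $2,255.20. That would push OOP to $3,988, over the $3,200 cap, so member pays $3,200 − $1,732.80 = $1,467.20.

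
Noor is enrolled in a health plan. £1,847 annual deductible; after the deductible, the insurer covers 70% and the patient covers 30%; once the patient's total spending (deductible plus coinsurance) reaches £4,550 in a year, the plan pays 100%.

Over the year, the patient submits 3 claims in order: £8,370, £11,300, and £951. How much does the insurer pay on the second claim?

£10,553.90

Claim 1 (£8,370): £1,847 finishes the deductible; £6,523 goes to coinsurance; coinsurance £6,523 × 30% = £1,956.90. Patient owes £3,803.90 (running OOP £3,803.90). Plan pays £8,370 − £3,803.90 = £4,566.10.
Claim 2 (£11,300): deductible met; 30% of £11,300 = £3,390. OOP would hit £7,193.90 > £4,550, so the cap limits the patient to £4,550 − £3,803.90 = £746.10. Plan pays £11,300 − £746.10 = £10,553.90.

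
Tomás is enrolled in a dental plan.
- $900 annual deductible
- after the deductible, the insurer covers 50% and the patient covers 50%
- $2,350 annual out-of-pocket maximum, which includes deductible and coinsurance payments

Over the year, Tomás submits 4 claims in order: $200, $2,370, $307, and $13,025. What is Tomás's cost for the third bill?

$153.50

Bill 1, $200: entire amount goes to the deductible. Cost to patient: $200. OOP to date $200.
Bill 2, $2,370: deductible takes $700, $1,670 remains; patient's 50% is $835. Patient owes $1,535 (running OOP $1,735).
Bill 3, $307: 50% coinsurance on $307 = $153.50. Patient pays $153.50; OOP now $1,888.50.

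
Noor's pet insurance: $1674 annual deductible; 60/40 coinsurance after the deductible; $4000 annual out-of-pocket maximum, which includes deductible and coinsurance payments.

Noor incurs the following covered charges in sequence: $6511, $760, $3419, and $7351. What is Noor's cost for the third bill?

#1 ($6511): deductible takes $1674, $4837 remains; owner's 40% is $1934.80. Cost to owner: $3608.80. OOP to date $3608.80.
#2 ($760): deductible met; 40% of $760 = $304. Cost to owner: $304. OOP to date $3912.80.
#3 ($3419): 40% coinsurance on $3419 = $1367.60. Adding that to $3912.80 gives $5280.40, past the $4000 cap; owner pays only $4000 − $3912.80 = $87.20.

$87.20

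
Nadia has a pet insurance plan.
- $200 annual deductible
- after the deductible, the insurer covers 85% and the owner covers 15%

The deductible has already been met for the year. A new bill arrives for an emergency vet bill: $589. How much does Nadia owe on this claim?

$88.35

The deductible is already satisfied, so the full bill goes to coinsurance.
Owner's 15% share of $589 is $88.35.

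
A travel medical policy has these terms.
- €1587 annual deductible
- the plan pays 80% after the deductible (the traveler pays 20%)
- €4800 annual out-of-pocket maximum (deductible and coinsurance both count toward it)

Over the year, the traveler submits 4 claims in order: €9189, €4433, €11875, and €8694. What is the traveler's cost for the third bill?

Claim 1 (€9189): €1587 to deductible, leaving €7602; 20% of €7602 = €1520.40. Cost to traveler: €3107.40. OOP to date €3107.40.
Claim 2 (€4433): 20% coinsurance on €4433 = €886.60. Cost to traveler: €886.60. OOP to date €3994.
Claim 3 (€11875): 20% coinsurance on €11875 = €2375. That would push OOP to €6369, over the €4800 cap, so traveler pays €4800 − €3994 = €806.

€806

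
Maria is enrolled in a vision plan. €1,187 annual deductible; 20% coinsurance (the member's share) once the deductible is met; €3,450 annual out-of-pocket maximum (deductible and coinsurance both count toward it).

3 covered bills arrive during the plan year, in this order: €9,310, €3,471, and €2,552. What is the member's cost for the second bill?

€638.40

Claim 1 (€9,310): €1,187 to deductible, leaving €8,123; 20% of €8,123 = €1,624.60. Member pays €2,811.60; OOP now €2,811.60.
Claim 2 (€3,471): deductible met; 20% of €3,471 = €694.20. OOP would hit €3,505.80 > €3,450, so the cap limits the member to €3,450 − €2,811.60 = €638.40.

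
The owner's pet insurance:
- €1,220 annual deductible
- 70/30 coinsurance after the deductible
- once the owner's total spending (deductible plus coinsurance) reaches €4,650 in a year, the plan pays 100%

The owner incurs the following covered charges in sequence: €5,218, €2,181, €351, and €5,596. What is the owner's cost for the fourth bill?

Bill 1, €5,218: €1,220 finishes the deductible; €3,998 goes to coinsurance; coinsurance €3,998 × 30% = €1,199.40. Owner pays €2,419.40; OOP now €2,419.40.
Bill 2, €2,181: deductible already satisfied, so owner's share is 30% × €2,181 = €654.30. Cost to owner: €654.30. OOP to date €3,073.70.
Bill 3, €351: deductible already satisfied, so owner's share is 30% × €351 = €105.30. Cost to owner: €105.30. OOP to date €3,179.
Bill 4, €5,596: 30% coinsurance on €5,596 = €1,678.80. Adding that to €3,179 gives €4,857.80, past the €4,650 cap; owner pays only €4,650 − €3,179 = €1,471.

€1,471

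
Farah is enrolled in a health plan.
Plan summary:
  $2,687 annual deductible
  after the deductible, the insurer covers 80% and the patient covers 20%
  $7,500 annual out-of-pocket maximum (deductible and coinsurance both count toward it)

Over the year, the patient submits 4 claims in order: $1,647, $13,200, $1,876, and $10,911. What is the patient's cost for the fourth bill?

Bill 1, $1,647: fully absorbed by the deductible. Patient pays $1,647; OOP now $1,647.
Bill 2, $13,200: $1,040 finishes the deductible; $12,160 goes to coinsurance; 20% of $12,160 = $2,432. Cost to patient: $3,472. OOP to date $5,119.
Bill 3, $1,876: 20% coinsurance on $1,876 = $375.20. Cost to patient: $375.20. OOP to date $5,494.20.
Bill 4, $10,911: deductible already satisfied, so patient's share is 20% × $10,911 = $2,182.20. That would push OOP to $7,676.40, over the $7,500 cap, so patient pays $7,500 − $5,494.20 = $2,005.80.

$2,005.80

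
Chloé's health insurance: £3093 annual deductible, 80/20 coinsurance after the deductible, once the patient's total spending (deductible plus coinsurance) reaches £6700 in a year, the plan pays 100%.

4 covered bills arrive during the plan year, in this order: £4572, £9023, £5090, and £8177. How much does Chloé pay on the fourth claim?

£488.60

#1 (£4572): £3093 finishes the deductible; £1479 goes to coinsurance; patient's 20% is £295.80. Cost to patient: £3388.80. OOP to date £3388.80.
#2 (£9023): deductible met; 20% of £9023 = £1804.60. Cost to patient: £1804.60. OOP to date £5193.40.
#3 (£5090): deductible already satisfied, so patient's share is 20% × £5090 = £1018. Cost to patient: £1018. OOP to date £6211.40.
#4 (£8177): deductible already satisfied, so patient's share is 20% × £8177 = £1635.40. That would push OOP to £7846.80, over the £6700 cap, so patient pays £6700 − £6211.40 = £488.60.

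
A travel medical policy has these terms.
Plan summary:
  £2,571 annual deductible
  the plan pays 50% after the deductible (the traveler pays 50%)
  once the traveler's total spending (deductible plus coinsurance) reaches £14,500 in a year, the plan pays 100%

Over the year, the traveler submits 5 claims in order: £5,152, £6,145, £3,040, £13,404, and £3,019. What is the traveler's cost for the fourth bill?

Bill 1, £5,152: £2,571 finishes the deductible; £2,581 goes to coinsurance; 50% of £2,581 = £1,290.50. Traveler owes £3,861.50 (running OOP £3,861.50).
Bill 2, £6,145: deductible met; 50% of £6,145 = £3,072.50. Traveler pays £3,072.50; OOP now £6,934.
Bill 3, £3,040: 50% coinsurance on £3,040 = £1,520. Traveler owes £1,520 (running OOP £8,454).
Bill 4, £13,404: deductible met; 50% of £13,404 = £6,702. That would push OOP to £15,156, over the £14,500 cap, so traveler pays £14,500 − £8,454 = £6,046.

£6,046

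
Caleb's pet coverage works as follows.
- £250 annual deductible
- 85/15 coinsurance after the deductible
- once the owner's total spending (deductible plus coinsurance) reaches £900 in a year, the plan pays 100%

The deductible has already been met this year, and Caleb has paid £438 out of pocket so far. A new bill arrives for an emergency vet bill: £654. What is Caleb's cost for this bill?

With the deductible met, the entire £654 is subject to coinsurance.
15% of £654 = £98.10 falls to the owner.
Cumulative spending £438 + £98.10 = £536.10 stays under the £900 maximum.

£98.10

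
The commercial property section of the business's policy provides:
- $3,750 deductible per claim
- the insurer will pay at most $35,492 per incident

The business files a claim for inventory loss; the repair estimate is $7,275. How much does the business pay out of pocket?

$3,750

Subtract the deductible: $7,275 − $3,750 = $3,525.
That's under the $35,492 cap, so the insurer reimburses the full $3,525.
The business bears the rest of the original loss: $7,275 − $3,525 = $3,750.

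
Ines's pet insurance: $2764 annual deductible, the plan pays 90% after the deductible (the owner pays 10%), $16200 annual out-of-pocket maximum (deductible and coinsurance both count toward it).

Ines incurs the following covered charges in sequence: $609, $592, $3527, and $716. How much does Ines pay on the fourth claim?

$71.60

Bill 1, $609: fully absorbed by the deductible. Owner pays $609; OOP now $609.
Bill 2, $592: all of it applies to the deductible. Cost to owner: $592. OOP to date $1201.
Bill 3, $3527: $1563 to deductible, leaving $1964; owner's 10% is $196.40. Owner owes $1759.40 (running OOP $2960.40).
Bill 4, $716: deductible met; 10% of $716 = $71.60. Owner pays $71.60; OOP now $3032.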